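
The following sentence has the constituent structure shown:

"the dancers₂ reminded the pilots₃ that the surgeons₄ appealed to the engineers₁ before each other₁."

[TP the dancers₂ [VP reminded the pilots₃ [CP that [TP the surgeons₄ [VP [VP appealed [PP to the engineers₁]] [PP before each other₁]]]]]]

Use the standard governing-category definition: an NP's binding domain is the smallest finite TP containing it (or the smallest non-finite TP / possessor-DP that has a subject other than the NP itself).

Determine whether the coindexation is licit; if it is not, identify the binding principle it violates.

Principle A

The two coindexed NPs are *the engineers₁* and *each other₁*.
*each other₁* is an anaphor. Principle A requires it to be bound within its binding domain — the embedded TP, whose subject is the surgeons₄.
Within that domain it is c-commanded by *the surgeons₄*, which does not share its index.
*the engineers₁* does not c-command the anaphor at all.
The anaphor is unbound in its domain → Principle A violation.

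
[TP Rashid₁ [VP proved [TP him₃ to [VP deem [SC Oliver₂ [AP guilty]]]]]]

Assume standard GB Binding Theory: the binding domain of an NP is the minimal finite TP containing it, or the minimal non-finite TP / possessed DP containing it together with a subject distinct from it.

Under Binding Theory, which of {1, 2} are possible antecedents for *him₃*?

*him* is a pronoun, so Principle B applies: it must be free in its binding domain.
Binding domain of *him₃*: the matrix TP, whose subject is Rashid₁.
*Rashid₁* c-commands the pronoun within its binding domain → coindexation would violate Principle B.
*Oliver₂*: the pronoun c-commands this R-expression → coindexation would violate Principle C on *Oliver₂*.

none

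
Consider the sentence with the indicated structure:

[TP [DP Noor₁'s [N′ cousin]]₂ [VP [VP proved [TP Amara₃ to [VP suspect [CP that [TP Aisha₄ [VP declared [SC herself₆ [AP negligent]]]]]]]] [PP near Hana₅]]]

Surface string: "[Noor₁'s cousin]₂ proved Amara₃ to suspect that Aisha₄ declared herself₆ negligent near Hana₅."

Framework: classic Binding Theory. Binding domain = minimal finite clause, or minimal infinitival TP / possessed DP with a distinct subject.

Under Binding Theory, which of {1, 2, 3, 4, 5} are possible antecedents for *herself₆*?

*herself* is an anaphor, so Principle A applies: it must be bound in its binding domain.
Binding domain of *herself₆*: the embedded TP, whose subject is Aisha₄.
*Noor₁* does not c-command the anaphor → cannot bind it.
*[Noor₁'s cousin]₂* c-commands the anaphor but is outside its binding domain → cannot satisfy Principle A.
*Amara₃* c-commands the anaphor but is outside its binding domain → cannot satisfy Principle A.
*Aisha₄* c-commands the anaphor within its binding domain → licit binder.
*Hana₅* does not c-command the anaphor → cannot bind it.

{4}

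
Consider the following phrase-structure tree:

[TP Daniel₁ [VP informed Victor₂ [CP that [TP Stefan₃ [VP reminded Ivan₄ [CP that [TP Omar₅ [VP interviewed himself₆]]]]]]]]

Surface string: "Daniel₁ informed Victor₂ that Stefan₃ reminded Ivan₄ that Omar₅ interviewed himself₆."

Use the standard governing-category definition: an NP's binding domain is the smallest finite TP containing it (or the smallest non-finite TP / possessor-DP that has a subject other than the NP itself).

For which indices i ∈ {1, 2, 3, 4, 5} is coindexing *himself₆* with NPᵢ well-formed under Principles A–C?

*himself* is an anaphor, so Principle A applies: it must be bound in its binding domain.
Binding domain of *himself₆*: the embedded TP, whose subject is Omar₅.
*Daniel₁* c-commands the anaphor but is outside its binding domain → cannot satisfy Principle A.
*Victor₂* c-commands the anaphor but is outside its binding domain → cannot satisfy Principle A.
*Stefan₃* c-commands the anaphor but is outside its binding domain → cannot satisfy Principle A.
*Ivan₄* c-commands the anaphor but is outside its binding domain → cannot satisfy Principle A.
*Omar₅* c-commands the anaphor within its binding domain → licit binder.

{5}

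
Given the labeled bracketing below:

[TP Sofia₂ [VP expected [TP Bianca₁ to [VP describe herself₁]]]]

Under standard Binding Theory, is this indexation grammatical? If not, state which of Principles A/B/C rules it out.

grammatical

The two coindexed NPs are *Bianca₁* and *herself₁*.
*herself₁* is an anaphor; its binding domain is the embedded TP, whose subject is Bianca₁. *Bianca₁* c-commands it within that domain and shares its index, so Principle A is satisfied.
*Bianca₁* is an R-expression; *herself₁* does not c-command it, and no other NP shares its index, so Principle C is satisfied.
All principles are respected.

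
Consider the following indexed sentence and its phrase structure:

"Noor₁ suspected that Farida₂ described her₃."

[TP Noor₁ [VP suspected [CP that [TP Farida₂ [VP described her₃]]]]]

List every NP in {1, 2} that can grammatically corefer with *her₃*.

{1}

*her* is a pronoun, so Principle B applies: it must be free in its binding domain.
Binding domain of *her₃*: the embedded TP, whose subject is Farida₂.
*Noor₁* c-commands the pronoun but from outside its binding domain, and is not c-commanded by it → coindexation permitted.
*Farida₂* c-commands the pronoun within its binding domain → coindexation would violate Principle B.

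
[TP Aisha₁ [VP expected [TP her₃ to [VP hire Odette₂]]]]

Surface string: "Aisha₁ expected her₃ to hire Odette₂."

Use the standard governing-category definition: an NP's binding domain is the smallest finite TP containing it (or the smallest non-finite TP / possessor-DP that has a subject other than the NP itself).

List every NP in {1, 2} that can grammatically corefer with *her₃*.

*her* is a pronoun, so Principle B applies: it must be free in its binding domain.
Binding domain of *her₃*: the matrix TP, whose subject is Aisha₁.
*Aisha₁* c-commands the pronoun within its binding domain → coindexation would violate Principle B.
*Odette₂*: the pronoun c-commands this R-expression → coindexation would violate Principle C on *Odette₂*.

none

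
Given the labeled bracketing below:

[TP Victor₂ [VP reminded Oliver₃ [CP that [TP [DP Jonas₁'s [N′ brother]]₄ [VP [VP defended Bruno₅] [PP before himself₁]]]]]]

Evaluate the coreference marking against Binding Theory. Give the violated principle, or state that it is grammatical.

Principle A

The two coindexed NPs are *Jonas₁* and *himself₁*.
*himself₁* is an anaphor. Principle A requires it to be bound within its binding domain — the embedded TP, whose subject is [Jonas₁'s brother]₄.
Within that domain it is c-commanded by *[Jonas₁'s brother]₄*, which does not share its index.
*Jonas₁* does not c-command the anaphor at all.
The anaphor is unbound in its domain → Principle A violation.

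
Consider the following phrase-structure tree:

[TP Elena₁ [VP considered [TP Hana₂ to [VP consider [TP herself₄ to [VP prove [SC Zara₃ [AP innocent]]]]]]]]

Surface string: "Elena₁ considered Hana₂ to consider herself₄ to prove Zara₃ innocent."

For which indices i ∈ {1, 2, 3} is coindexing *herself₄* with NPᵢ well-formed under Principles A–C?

{2}

*herself* is an anaphor, so Principle A applies: it must be bound in its binding domain.
Binding domain of *herself₄*: the embedded TP, whose subject is Hana₂.
*Elena₁* c-commands the anaphor but is outside its binding domain → cannot satisfy Principle A.
*Hana₂* c-commands the anaphor within its binding domain → licit binder.
*Zara₃* does not c-command the anaphor → cannot bind it.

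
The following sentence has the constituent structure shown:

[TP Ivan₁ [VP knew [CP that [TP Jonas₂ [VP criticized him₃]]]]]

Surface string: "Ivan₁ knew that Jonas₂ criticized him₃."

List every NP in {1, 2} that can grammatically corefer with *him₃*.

*him* is a pronoun, so Principle B applies: it must be free in its binding domain.
Binding domain of *him₃*: the embedded TP, whose subject is Jonas₂.
*Ivan₁* c-commands the pronoun but from outside its binding domain, and is not c-commanded by it → coindexation permitted.
*Jonas₂* c-commands the pronoun within its binding domain → coindexation would violate Principle B.

{1}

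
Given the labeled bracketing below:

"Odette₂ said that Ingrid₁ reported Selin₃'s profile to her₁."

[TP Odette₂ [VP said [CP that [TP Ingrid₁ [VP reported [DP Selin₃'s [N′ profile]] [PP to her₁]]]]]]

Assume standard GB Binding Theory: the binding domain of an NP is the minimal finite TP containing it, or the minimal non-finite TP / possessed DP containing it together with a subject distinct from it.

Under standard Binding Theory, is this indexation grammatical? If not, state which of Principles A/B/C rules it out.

Principle B

The two coindexed NPs are *Ingrid₁* and *her₁*.
*her₁* is a pronoun. Its binding domain is the embedded TP, whose subject is Ingrid₁.
*Ingrid₁* c-commands it within that domain and carries the same index.
The pronoun is locally bound → Principle B violation.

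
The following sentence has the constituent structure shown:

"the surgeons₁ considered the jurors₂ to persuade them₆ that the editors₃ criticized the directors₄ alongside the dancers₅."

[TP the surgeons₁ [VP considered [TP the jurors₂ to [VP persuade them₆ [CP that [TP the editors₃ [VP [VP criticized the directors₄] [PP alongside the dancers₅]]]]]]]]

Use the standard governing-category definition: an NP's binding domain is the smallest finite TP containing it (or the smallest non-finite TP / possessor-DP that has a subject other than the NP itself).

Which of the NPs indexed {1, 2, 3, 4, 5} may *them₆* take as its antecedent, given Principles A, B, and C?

{1}

*them* is a pronoun, so Principle B applies: it must be free in its binding domain.
Binding domain of *them₆*: the embedded TP, whose subject is the jurors₂.
*the surgeons₁* c-commands the pronoun but from outside its binding domain, and is not c-commanded by it → coindexation permitted.
*the jurors₂* c-commands the pronoun within its binding domain → coindexation would violate Principle B.
*the editors₃*: the pronoun c-commands this R-expression → coindexation would violate Principle C on *the editors₃*.
*the directors₄*: the pronoun c-commands this R-expression → coindexation would violate Principle C on *the directors₄*.
*the dancers₅*: the pronoun c-commands this R-expression → coindexation would violate Principle C on *the dancers₅*.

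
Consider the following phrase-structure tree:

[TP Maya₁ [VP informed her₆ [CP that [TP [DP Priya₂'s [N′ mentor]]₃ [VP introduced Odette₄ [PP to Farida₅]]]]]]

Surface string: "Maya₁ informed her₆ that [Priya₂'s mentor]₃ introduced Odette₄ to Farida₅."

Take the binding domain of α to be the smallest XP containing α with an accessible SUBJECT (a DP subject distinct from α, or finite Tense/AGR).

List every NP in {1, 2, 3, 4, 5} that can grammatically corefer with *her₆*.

none

*her* is a pronoun, so Principle B applies: it must be free in its binding domain.
Binding domain of *her₆*: the matrix TP, whose subject is Maya₁.
*Maya₁* c-commands the pronoun within its binding domain → coindexation would violate Principle B.
*Priya₂*: the pronoun c-commands this R-expression → coindexation would violate Principle C on *Priya₂*.
*[Priya₂'s mentor]₃*: the pronoun c-commands this R-expression → coindexation would violate Principle C on *[Priya₂'s mentor]₃*.
*Odette₄*: the pronoun c-commands this R-expression → coindexation would violate Principle C on *Odette₄*.
*Farida₅*: the pronoun c-commands this R-expression → coindexation would violate Principle C on *Farida₅*.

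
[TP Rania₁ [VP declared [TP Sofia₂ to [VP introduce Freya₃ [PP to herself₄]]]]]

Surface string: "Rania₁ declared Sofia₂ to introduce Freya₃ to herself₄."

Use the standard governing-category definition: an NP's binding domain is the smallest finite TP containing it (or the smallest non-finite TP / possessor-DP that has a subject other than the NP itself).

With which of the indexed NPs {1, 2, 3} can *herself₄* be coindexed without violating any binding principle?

*herself* is an anaphor, so Principle A applies: it must be bound in its binding domain.
Binding domain of *herself₄*: the embedded TP, whose subject is Sofia₂.
*Rania₁* c-commands the anaphor but is outside its binding domain → cannot satisfy Principle A.
*Sofia₂* c-commands the anaphor within its binding domain → licit binder.
*Freya₃* c-commands the anaphor within its binding domain → licit binder.

{2, 3}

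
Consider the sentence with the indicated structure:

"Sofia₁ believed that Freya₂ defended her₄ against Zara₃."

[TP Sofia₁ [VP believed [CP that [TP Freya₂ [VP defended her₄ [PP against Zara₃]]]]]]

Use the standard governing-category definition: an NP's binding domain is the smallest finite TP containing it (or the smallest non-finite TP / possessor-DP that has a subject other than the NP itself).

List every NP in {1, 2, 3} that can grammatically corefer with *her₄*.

{1}

*her* is a pronoun, so Principle B applies: it must be free in its binding domain.
Binding domain of *her₄*: the embedded TP, whose subject is Freya₂.
*Sofia₁* c-commands the pronoun but from outside its binding domain, and is not c-commanded by it → coindexation permitted.
*Freya₂* c-commands the pronoun within its binding domain → coindexation would violate Principle B.
*Zara₃*: the pronoun c-commands this R-expression → coindexation would violate Principle C on *Zara₃*.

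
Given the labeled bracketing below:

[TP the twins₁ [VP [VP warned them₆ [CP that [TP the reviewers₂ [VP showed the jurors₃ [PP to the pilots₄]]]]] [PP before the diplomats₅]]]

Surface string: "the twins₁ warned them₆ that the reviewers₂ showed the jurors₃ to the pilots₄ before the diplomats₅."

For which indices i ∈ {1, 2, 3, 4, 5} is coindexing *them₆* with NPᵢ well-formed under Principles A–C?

{5}

*them* is a pronoun, so Principle B applies: it must be free in its binding domain.
Binding domain of *them₆*: the matrix TP, whose subject is the twins₁.
*the twins₁* c-commands the pronoun within its binding domain → coindexation would violate Principle B.
*the reviewers₂*: the pronoun c-commands this R-expression → coindexation would violate Principle C on *the reviewers₂*.
*the jurors₃*: the pronoun c-commands this R-expression → coindexation would violate Principle C on *the jurors₃*.
*the pilots₄*: the pronoun c-commands this R-expression → coindexation would violate Principle C on *the pilots₄*.
*the diplomats₅* and the pronoun do not c-command one another → neither Principle B nor Principle C is at stake; coindexation permitted.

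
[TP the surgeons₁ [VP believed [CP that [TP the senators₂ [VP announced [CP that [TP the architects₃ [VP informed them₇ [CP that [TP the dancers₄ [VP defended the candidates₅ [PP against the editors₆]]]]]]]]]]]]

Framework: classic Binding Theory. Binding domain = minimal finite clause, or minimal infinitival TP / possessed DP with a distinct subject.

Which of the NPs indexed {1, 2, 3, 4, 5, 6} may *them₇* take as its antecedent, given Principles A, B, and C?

*them* is a pronoun, so Principle B applies: it must be free in its binding domain.
Binding domain of *them₇*: the embedded TP, whose subject is the architects₃.
*the surgeons₁* c-commands the pronoun but from outside its binding domain, and is not c-commanded by it → coindexation permitted.
*the senators₂* c-commands the pronoun but from outside its binding domain, and is not c-commanded by it → coindexation permitted.
*the architects₃* c-commands the pronoun within its binding domain → coindexation would violate Principle B.
*the dancers₄*: the pronoun c-commands this R-expression → coindexation would violate Principle C on *the dancers₄*.
*the candidates₅*: the pronoun c-commands this R-expression → coindexation would violate Principle C on *the candidates₅*.
*the editors₆*: the pronoun c-commands this R-expression → coindexation would violate Principle C on *the editors₆*.

{1, 2}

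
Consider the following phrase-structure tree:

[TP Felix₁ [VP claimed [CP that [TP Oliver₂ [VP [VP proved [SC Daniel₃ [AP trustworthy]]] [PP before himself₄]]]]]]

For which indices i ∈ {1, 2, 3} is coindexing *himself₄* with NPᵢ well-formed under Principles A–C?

{2}

*himself* is an anaphor, so Principle A applies: it must be bound in its binding domain.
Binding domain of *himself₄*: the embedded TP, whose subject is Oliver₂.
*Felix₁* c-commands the anaphor but is outside its binding domain → cannot satisfy Principle A.
*Oliver₂* c-commands the anaphor within its binding domain → licit binder.
*Daniel₃* does not c-command the anaphor → cannot bind it.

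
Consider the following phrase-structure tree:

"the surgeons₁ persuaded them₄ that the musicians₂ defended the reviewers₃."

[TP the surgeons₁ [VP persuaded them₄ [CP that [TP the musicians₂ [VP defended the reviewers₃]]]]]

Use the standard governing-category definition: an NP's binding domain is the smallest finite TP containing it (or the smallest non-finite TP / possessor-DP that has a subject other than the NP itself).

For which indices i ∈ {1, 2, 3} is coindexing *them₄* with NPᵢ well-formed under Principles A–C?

none

*them* is a pronoun, so Principle B applies: it must be free in its binding domain.
Binding domain of *them₄*: the matrix TP, whose subject is the surgeons₁.
*the surgeons₁* c-commands the pronoun within its binding domain → coindexation would violate Principle B.
*the musicians₂*: the pronoun c-commands this R-expression → coindexation would violate Principle C on *the musicians₂*.
*the reviewers₃*: the pronoun c-commands this R-expression → coindexation would violate Principle C on *the reviewers₃*.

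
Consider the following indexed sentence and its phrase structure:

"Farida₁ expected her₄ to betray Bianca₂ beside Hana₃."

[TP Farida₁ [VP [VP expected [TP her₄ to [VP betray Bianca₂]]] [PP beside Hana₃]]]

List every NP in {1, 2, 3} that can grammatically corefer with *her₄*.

*her* is a pronoun, so Principle B applies: it must be free in its binding domain.
Binding domain of *her₄*: the matrix TP, whose subject is Farida₁.
*Farida₁* c-commands the pronoun within its binding domain → coindexation would violate Principle B.
*Bianca₂*: the pronoun c-commands this R-expression → coindexation would violate Principle C on *Bianca₂*.
*Hana₃* and the pronoun do not c-command one another → neither Principle B nor Principle C is at stake; coindexation permitted.

{3}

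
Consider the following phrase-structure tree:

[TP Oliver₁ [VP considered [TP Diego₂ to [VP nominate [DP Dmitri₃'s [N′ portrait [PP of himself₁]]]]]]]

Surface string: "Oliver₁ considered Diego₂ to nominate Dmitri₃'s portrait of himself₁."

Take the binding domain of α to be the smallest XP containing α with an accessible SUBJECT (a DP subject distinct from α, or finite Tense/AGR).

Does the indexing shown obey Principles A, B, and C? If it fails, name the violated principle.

The two coindexed NPs are *Oliver₁* and *himself₁*.
*himself₁* is an anaphor. Principle A requires it to be bound within its binding domain — the possessed DP, whose subject is Dmitri₃.
Within that domain it is c-commanded by *Dmitri₃*, which does not share its index.
*Oliver₁* does c-command the anaphor, but from outside its binding domain.
The anaphor is unbound in its domain → Principle A violation.

Principle A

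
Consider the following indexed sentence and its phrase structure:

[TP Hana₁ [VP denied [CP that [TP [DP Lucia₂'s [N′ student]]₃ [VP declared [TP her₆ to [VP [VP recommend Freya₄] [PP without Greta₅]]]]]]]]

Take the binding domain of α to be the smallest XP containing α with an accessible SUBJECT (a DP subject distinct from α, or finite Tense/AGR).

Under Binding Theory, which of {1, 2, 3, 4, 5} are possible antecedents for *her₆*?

{1, 2}

*her* is a pronoun, so Principle B applies: it must be free in its binding domain.
Binding domain of *her₆*: the embedded TP, whose subject is [Lucia₂'s student]₃.
*Hana₁* c-commands the pronoun but from outside its binding domain, and is not c-commanded by it → coindexation permitted.
*Lucia₂* and the pronoun do not c-command one another → neither Principle B nor Principle C is at stake; coindexation permitted.
*[Lucia₂'s student]₃* c-commands the pronoun within its binding domain → coindexation would violate Principle B.
*Freya₄*: the pronoun c-commands this R-expression → coindexation would violate Principle C on *Freya₄*.
*Greta₅*: the pronoun c-commands this R-expression → coindexation would violate Principle C on *Greta₅*.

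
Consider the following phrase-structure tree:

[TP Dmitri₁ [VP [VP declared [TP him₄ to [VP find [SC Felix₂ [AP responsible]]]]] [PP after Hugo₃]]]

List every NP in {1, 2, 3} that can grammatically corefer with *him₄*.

{3}

*him* is a pronoun, so Principle B applies: it must be free in its binding domain.
Binding domain of *him₄*: the matrix TP, whose subject is Dmitri₁.
*Dmitri₁* c-commands the pronoun within its binding domain → coindexation would violate Principle B.
*Felix₂*: the pronoun c-commands this R-expression → coindexation would violate Principle C on *Felix₂*.
*Hugo₃* and the pronoun do not c-command one another → neither Principle B nor Principle C is at stake; coindexation permitted.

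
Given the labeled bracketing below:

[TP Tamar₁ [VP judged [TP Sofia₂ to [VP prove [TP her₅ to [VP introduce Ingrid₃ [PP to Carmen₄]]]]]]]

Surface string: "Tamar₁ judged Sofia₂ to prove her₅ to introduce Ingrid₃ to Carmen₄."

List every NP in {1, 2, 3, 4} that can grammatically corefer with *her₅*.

{1}

*her* is a pronoun, so Principle B applies: it must be free in its binding domain.
Binding domain of *her₅*: the embedded TP, whose subject is Sofia₂.
*Tamar₁* c-commands the pronoun but from outside its binding domain, and is not c-commanded by it → coindexation permitted.
*Sofia₂* c-commands the pronoun within its binding domain → coindexation would violate Principle B.
*Ingrid₃*: the pronoun c-commands this R-expression → coindexation would violate Principle C on *Ingrid₃*.
*Carmen₄*: the pronoun c-commands this R-expression → coindexation would violate Principle C on *Carmen₄*.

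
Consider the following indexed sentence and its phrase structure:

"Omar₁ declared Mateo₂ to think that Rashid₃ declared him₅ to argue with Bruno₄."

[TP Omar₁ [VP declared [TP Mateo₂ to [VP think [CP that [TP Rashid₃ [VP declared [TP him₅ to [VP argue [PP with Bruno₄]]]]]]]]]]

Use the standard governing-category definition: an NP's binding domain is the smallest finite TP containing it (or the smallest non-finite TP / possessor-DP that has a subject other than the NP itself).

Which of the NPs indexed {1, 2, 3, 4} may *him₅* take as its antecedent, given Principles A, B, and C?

*him* is a pronoun, so Principle B applies: it must be free in its binding domain.
Binding domain of *him₅*: the embedded TP, whose subject is Rashid₃.
*Omar₁* c-commands the pronoun but from outside its binding domain, and is not c-commanded by it → coindexation permitted.
*Mateo₂* c-commands the pronoun but from outside its binding domain, and is not c-commanded by it → coindexation permitted.
*Rashid₃* c-commands the pronoun within its binding domain → coindexation would violate Principle B.
*Bruno₄*: the pronoun c-commands this R-expression → coindexation would violate Principle C on *Bruno₄*.

{1, 2}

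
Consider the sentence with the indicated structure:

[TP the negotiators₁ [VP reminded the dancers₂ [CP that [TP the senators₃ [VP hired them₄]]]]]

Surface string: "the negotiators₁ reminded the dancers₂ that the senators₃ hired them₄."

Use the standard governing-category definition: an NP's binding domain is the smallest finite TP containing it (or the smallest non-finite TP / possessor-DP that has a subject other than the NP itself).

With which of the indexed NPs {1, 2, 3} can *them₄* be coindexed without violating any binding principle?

{1, 2}

*them* is a pronoun, so Principle B applies: it must be free in its binding domain.
Binding domain of *them₄*: the embedded TP, whose subject is the senators₃.
*the negotiators₁* c-commands the pronoun but from outside its binding domain, and is not c-commanded by it → coindexation permitted.
*the dancers₂* c-commands the pronoun but from outside its binding domain, and is not c-commanded by it → coindexation permitted.
*the senators₃* c-commands the pronoun within its binding domain → coindexation would violate Principle B.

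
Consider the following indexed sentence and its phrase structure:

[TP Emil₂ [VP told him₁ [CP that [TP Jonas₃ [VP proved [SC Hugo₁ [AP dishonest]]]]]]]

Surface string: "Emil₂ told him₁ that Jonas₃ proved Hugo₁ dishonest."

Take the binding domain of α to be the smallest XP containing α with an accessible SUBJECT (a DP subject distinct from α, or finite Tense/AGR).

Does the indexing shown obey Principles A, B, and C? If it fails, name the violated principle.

The two coindexed NPs are *him₁* and *Hugo₁*.
*Hugo₁* is an R-expression. Principle C requires it to be free everywhere.
*him₁* c-commands it and carries the same index.
The R-expression is bound → Principle C violation.

Principle C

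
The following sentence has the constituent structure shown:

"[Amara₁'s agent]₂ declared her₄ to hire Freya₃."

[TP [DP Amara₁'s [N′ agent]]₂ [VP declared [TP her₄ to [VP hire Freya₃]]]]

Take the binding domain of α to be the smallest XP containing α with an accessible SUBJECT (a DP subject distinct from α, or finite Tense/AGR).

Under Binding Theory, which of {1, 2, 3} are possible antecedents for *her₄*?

{1}

*her* is a pronoun, so Principle B applies: it must be free in its binding domain.
Binding domain of *her₄*: the matrix TP, whose subject is [Amara₁'s agent]₂.
*Amara₁* and the pronoun do not c-command one another → neither Principle B nor Principle C is at stake; coindexation permitted.
*[Amara₁'s agent]₂* c-commands the pronoun within its binding domain → coindexation would violate Principle B.
*Freya₃*: the pronoun c-commands this R-expression → coindexation would violate Principle C on *Freya₃*.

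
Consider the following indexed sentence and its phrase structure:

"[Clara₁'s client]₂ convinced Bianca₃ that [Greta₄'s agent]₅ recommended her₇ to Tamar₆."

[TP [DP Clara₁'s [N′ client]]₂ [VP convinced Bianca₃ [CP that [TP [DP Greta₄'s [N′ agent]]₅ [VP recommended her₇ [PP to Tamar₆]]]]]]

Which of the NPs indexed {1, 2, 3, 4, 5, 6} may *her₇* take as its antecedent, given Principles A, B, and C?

*her* is a pronoun, so Principle B applies: it must be free in its binding domain.
Binding domain of *her₇*: the embedded TP, whose subject is [Greta₄'s agent]₅.
*Clara₁* and the pronoun do not c-command one another → neither Principle B nor Principle C is at stake; coindexation permitted.
*[Clara₁'s client]₂* c-commands the pronoun but from outside its binding domain, and is not c-commanded by it → coindexation permitted.
*Bianca₃* c-commands the pronoun but from outside its binding domain, and is not c-commanded by it → coindexation permitted.
*Greta₄* and the pronoun do not c-command one another → neither Principle B nor Principle C is at stake; coindexation permitted.
*[Greta₄'s agent]₅* c-commands the pronoun within its binding domain → coindexation would violate Principle B.
*Tamar₆*: the pronoun c-commands this R-expression → coindexation would violate Principle C on *Tamar₆*.

{1, 2, 3, 4}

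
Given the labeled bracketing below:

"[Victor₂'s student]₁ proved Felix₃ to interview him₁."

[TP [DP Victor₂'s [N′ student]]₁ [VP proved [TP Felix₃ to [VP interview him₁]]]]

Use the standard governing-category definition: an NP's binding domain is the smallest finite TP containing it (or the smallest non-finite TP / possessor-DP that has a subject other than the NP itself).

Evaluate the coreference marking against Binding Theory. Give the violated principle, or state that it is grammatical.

grammatical

The two coindexed NPs are *[Victor₂'s student]₁* and *him₁*.
*him₁* is a pronoun; its binding domain is the embedded TP, whose subject is Felix₃. Within that domain it is c-commanded only by *Felix₃*, which carries a different index — the pronoun is free locally, so Principle B holds.
*[Victor₂'s student]₁* is an R-expression; *him₁* does not c-command it, and no other NP shares its index, so Principle C is satisfied.
All principles are respected.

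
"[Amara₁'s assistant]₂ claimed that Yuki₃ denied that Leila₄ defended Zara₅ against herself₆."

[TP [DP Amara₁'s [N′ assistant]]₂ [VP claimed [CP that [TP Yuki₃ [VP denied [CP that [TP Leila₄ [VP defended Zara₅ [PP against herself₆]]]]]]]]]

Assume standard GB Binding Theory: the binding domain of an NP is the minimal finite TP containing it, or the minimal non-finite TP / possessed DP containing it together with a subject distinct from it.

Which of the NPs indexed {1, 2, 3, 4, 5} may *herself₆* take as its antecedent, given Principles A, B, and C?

*herself* is an anaphor, so Principle A applies: it must be bound in its binding domain.
Binding domain of *herself₆*: the embedded TP, whose subject is Leila₄.
*Amara₁* does not c-command the anaphor → cannot bind it.
*[Amara₁'s assistant]₂* c-commands the anaphor but is outside its binding domain → cannot satisfy Principle A.
*Yuki₃* c-commands the anaphor but is outside its binding domain → cannot satisfy Principle A.
*Leila₄* c-commands the anaphor within its binding domain → licit binder.
*Zara₅* c-commands the anaphor within its binding domain → licit binder.

{4, 5}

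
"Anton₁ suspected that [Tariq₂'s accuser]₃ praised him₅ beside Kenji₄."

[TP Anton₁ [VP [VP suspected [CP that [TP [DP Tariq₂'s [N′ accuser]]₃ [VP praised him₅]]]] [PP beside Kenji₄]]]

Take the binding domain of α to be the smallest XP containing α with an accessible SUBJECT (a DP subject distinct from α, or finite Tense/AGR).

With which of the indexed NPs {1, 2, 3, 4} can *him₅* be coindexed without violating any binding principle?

*him* is a pronoun, so Principle B applies: it must be free in its binding domain.
Binding domain of *him₅*: the embedded TP, whose subject is [Tariq₂'s accuser]₃.
*Anton₁* c-commands the pronoun but from outside its binding domain, and is not c-commanded by it → coindexation permitted.
*Tariq₂* and the pronoun do not c-command one another → neither Principle B nor Principle C is at stake; coindexation permitted.
*[Tariq₂'s accuser]₃* c-commands the pronoun within its binding domain → coindexation would violate Principle B.
*Kenji₄* and the pronoun do not c-command one another → neither Principle B nor Principle C is at stake; coindexation permitted.

{1, 2, 4}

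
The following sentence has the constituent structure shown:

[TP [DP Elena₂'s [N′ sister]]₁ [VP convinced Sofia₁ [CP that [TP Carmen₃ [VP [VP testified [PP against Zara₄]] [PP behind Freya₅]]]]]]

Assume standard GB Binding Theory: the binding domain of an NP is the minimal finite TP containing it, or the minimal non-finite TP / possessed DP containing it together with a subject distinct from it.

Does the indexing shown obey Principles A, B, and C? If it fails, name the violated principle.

Principle C

The two coindexed NPs are *[Elena₂'s sister]₁* and *Sofia₁*.
*Sofia₁* is an R-expression. Principle C requires it to be free everywhere.
*[Elena₂'s sister]₁* c-commands it and carries the same index.
The R-expression is bound → Principle C violation.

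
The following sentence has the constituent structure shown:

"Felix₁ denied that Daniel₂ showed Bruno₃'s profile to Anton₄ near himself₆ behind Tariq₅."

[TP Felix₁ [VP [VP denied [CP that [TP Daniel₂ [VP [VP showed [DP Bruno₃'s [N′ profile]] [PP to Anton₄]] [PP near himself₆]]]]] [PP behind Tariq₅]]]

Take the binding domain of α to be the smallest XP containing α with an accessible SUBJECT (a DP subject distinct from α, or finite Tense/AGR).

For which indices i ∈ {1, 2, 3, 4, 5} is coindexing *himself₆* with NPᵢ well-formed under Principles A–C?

{2}

*himself* is an anaphor, so Principle A applies: it must be bound in its binding domain.
Binding domain of *himself₆*: the embedded TP, whose subject is Daniel₂.
*Felix₁* c-commands the anaphor but is outside its binding domain → cannot satisfy Principle A.
*Daniel₂* c-commands the anaphor within its binding domain → licit binder.
*Bruno₃* does not c-command the anaphor → cannot bind it.
*Anton₄* does not c-command the anaphor → cannot bind it.
*Tariq₅* does not c-command the anaphor → cannot bind it.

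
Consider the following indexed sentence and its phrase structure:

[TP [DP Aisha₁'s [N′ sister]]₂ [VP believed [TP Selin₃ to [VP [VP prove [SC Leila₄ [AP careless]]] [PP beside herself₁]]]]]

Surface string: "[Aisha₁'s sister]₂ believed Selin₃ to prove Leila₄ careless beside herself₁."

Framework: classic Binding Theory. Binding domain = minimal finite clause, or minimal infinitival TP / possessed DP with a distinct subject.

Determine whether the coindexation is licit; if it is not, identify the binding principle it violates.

Principle A

The two coindexed NPs are *Aisha₁* and *herself₁*.
*herself₁* is an anaphor. Principle A requires it to be bound within its binding domain — the embedded TP, whose subject is Selin₃.
Within that domain it is c-commanded by *Selin₃*, which does not share its index.
*Aisha₁* does not c-command the anaphor at all.
The anaphor is unbound in its domain → Principle A violation.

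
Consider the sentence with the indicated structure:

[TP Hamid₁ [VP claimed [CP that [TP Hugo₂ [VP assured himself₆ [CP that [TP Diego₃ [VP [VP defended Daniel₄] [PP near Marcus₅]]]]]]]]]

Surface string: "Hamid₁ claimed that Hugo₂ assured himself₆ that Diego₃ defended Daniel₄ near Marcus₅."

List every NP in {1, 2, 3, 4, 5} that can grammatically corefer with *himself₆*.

{2}

*himself* is an anaphor, so Principle A applies: it must be bound in its binding domain.
Binding domain of *himself₆*: the embedded TP, whose subject is Hugo₂.
*Hamid₁* c-commands the anaphor but is outside its binding domain → cannot satisfy Principle A.
*Hugo₂* c-commands the anaphor within its binding domain → licit binder.
*Diego₃* does not c-command the anaphor → cannot bind it.
*Daniel₄* does not c-command the anaphor → cannot bind it.
*Marcus₅* does not c-command the anaphor → cannot bind it.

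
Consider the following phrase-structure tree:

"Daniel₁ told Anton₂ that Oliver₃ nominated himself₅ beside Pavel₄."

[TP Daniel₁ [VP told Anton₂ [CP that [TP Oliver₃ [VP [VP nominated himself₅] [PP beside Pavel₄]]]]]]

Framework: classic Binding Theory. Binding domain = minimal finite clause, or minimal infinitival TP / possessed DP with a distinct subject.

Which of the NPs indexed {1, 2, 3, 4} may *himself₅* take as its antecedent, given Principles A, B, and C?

{3}

*himself* is an anaphor, so Principle A applies: it must be bound in its binding domain.
Binding domain of *himself₅*: the embedded TP, whose subject is Oliver₃.
*Daniel₁* c-commands the anaphor but is outside its binding domain → cannot satisfy Principle A.
*Anton₂* c-commands the anaphor but is outside its binding domain → cannot satisfy Principle A.
*Oliver₃* c-commands the anaphor within its binding domain → licit binder.
*Pavel₄* does not c-command the anaphor → cannot bind it.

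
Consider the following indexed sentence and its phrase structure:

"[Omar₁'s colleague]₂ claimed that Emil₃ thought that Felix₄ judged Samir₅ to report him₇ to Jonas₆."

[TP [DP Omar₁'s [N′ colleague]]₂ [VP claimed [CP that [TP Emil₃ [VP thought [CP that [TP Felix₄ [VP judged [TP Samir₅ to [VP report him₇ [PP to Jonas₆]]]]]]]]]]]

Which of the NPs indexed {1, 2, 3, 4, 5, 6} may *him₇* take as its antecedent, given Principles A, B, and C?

*him* is a pronoun, so Principle B applies: it must be free in its binding domain.
Binding domain of *him₇*: the embedded TP, whose subject is Samir₅.
*Omar₁* and the pronoun do not c-command one another → neither Principle B nor Principle C is at stake; coindexation permitted.
*[Omar₁'s colleague]₂* c-commands the pronoun but from outside its binding domain, and is not c-commanded by it → coindexation permitted.
*Emil₃* c-commands the pronoun but from outside its binding domain, and is not c-commanded by it → coindexation permitted.
*Felix₄* c-commands the pronoun but from outside its binding domain, and is not c-commanded by it → coindexation permitted.
*Samir₅* c-commands the pronoun within its binding domain → coindexation would violate Principle B.
*Jonas₆*: the pronoun c-commands this R-expression → coindexation would violate Principle C on *Jonas₆*.

{1, 2, 3, 4}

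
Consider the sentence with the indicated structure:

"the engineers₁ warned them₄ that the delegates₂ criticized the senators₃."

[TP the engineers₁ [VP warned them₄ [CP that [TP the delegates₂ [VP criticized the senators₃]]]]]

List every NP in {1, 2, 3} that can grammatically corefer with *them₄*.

none

*them* is a pronoun, so Principle B applies: it must be free in its binding domain.
Binding domain of *them₄*: the matrix TP, whose subject is the engineers₁.
*the engineers₁* c-commands the pronoun within its binding domain → coindexation would violate Principle B.
*the delegates₂*: the pronoun c-commands this R-expression → coindexation would violate Principle C on *the delegates₂*.
*the senators₃*: the pronoun c-commands this R-expression → coindexation would violate Principle C on *the senators₃*.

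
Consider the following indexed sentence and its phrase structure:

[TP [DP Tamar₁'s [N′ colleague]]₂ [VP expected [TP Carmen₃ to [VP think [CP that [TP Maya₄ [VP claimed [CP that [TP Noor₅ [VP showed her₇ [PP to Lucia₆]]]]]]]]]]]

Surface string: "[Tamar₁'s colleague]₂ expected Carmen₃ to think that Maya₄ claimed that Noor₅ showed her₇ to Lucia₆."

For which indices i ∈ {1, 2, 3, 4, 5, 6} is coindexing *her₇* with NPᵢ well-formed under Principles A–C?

{1, 2, 3, 4}

*her* is a pronoun, so Principle B applies: it must be free in its binding domain.
Binding domain of *her₇*: the embedded TP, whose subject is Noor₅.
*Tamar₁* and the pronoun do not c-command one another → neither Principle B nor Principle C is at stake; coindexation permitted.
*[Tamar₁'s colleague]₂* c-commands the pronoun but from outside its binding domain, and is not c-commanded by it → coindexation permitted.
*Carmen₃* c-commands the pronoun but from outside its binding domain, and is not c-commanded by it → coindexation permitted.
*Maya₄* c-commands the pronoun but from outside its binding domain, and is not c-commanded by it → coindexation permitted.
*Noor₅* c-commands the pronoun within its binding domain → coindexation would violate Principle B.
*Lucia₆*: the pronoun c-commands this R-expression → coindexation would violate Principle C on *Lucia₆*.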